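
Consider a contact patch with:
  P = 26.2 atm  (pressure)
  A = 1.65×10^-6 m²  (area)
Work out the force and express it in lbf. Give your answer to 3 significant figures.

0.985 lbf

Rearranging: F = P·A.
P = 26.2 atm = 2.655×10^6 Pa; A = 1.65×10^-6 m².
F = 4.380 N
4.380 N × (1 lbf / 4.448 N) = 0.9847 lbf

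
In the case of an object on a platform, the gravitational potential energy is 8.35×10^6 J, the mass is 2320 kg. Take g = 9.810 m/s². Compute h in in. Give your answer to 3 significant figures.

Solving PE = m·g·h for h: h = PE/(m·g).
PE = 8.35×10^6 J; m = 2320 kg; g = 9.810 m/s².
h = 366.9 m
366.9 m × (1 in / 0.02540 m) = 14444 in

14400 in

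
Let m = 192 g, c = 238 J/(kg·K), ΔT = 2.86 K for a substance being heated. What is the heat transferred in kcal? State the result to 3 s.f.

Directly: Q = mcΔT.
m = 192 g = 0.1920 kg; c = 238 J/(kg·K); ΔT = 2.86 K.
Q = 130.7 J
130.7 J × (1 kcal / 4184 J) = 0.03124 kcal

0.0312 kcal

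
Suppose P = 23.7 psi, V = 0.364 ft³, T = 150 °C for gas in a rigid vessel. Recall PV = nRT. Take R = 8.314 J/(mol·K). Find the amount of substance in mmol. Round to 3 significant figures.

Solving PV = nRT for n: n = PV/(RT).
P = 23.7 psi = 1.634×10^5 Pa; V = 0.364 ft³ = 0.01031 m³; T = 150 °C = 423.1 K; R = 8.314 J/(mol·K).
n = 0.4788 mol
0.4788 mol × (1 mmol / 0.001000 mol) = 478.8 mmol

479 mmol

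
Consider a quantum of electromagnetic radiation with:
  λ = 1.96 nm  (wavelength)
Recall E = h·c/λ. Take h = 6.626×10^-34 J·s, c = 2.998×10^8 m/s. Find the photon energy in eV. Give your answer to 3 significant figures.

Directly: E = hc/λ.
λ = 1.96 nm = 1.960×10^-9 m; h = 6.626×10^-34 J·s; c = 2.998×10^8 m/s.
E = 1.014×10^-16 J
1.014×10^-16 J × (1 eV / 1.602×10^-19 J) = 632.6 eV

633 eV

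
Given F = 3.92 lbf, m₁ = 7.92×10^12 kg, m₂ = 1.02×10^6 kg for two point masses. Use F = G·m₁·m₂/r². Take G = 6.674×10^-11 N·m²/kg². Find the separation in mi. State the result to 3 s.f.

3.46 mi

From Newton's law of gravitation: r = √(G·m₁m₂/F).
F = 3.92 lbf = 17.44 N; m₁ = 7.92×10^12 kg; m₂ = 1.02×10^6 kg; G = 6.674×10^-11 N·m²/kg².
r = 5561 m
5561 m × (1 mi / 1609 m) = 3.455 mi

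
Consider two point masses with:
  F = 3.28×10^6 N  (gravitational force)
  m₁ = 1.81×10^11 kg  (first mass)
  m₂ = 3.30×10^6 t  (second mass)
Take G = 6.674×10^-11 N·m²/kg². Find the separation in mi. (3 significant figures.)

Solving F = G·m₁·m₂/r² for r: r = √(G·m₁m₂/F).
F = 3.28×10^6 N; m₁ = 1.81×10^11 kg; m₂ = 3.30×10^6 t = 3.300×10^9 kg; G = 6.674×10^-11 N·m²/kg².
r = 110.2 m
110.2 m × (1 mi / 1609 m) = 0.06850 mi

0.0685 mi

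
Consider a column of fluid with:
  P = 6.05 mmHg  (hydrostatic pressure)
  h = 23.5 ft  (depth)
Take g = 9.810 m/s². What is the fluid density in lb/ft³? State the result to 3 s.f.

0.717 lb/ft³

Rearranging: ρ = P/(g·h).
P = 6.05 mmHg = 806.6 Pa; h = 23.5 ft = 7.163 m; g = 9.810 m/s².
ρ = 11.48 kg/m³
11.48 kg/m³ × (1 lb/ft³ / 16.02 kg/m³) = 0.7166 lb/ft³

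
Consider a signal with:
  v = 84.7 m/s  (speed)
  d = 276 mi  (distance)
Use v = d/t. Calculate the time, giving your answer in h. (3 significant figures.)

1.46 h

Rearranging v = d/t for t: t = d/v.
v = 84.7 m/s; d = 276 mi = 4.442×10^5 m.
t = 5244 s
5244 s × (1 h / 3600 s) = 1.457 h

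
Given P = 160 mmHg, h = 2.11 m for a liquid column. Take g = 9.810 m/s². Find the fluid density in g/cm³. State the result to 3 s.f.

1.03 g/cm³

Rearranging: ρ = P/(g·h).
P = 160 mmHg = 21332 Pa; h = 2.11 m; g = 9.810 m/s².
ρ = 1031 kg/m³
1031 kg/m³ × (1 g/cm³ / 1000 kg/m³) = 1.031 g/cm³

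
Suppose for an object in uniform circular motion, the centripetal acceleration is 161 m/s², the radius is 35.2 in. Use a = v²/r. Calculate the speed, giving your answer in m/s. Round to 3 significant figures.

12.0 m/s

Rearranging: v = √(a·r).
a = 161 m/s²; r = 35.2 in = 0.8941 m.
v = 12.00 m/s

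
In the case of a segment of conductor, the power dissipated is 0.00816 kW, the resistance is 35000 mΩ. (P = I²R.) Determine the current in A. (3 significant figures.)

Solving P = I²R for I: I = √(P/R).
P = 0.00816 kW = 8.160 W; R = 35000 mΩ = 35.00 Ω.
I = 0.4828 A

0.483 A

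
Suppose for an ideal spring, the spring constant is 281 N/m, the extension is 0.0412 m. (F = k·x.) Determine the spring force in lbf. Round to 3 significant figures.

Directly: F = kx.
k = 281 N/m; x = 0.0412 m.
F = 11.58 N  (the unit combination reduces to kg·m/s² = N)
11.58 N × (1 lbf / 4.448 N) = 2.603 lbf

2.60 lbf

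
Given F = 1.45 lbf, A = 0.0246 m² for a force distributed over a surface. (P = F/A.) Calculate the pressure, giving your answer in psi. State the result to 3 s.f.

P is given directly by: P = F/A.
F = 1.45 lbf = 6.450 N; A = 0.0246 m².
P = 262.2 Pa
262.2 Pa × (1 psi / 6895 Pa) = 0.03803 psi

0.0380 psi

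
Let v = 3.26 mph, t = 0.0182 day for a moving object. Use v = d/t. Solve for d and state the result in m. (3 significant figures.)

2290 m

Solving v = d/t for d: d = v·t.
v = 3.26 mph = 1.457 m/s; t = 0.0182 day = 1572 s.
d = 2292 m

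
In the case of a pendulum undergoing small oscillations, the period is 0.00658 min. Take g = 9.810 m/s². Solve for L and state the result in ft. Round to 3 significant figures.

Solving T = 2π√(L/g) for L: L = g·(T/2π)².
T = 0.00658 min = 0.3948 s; g = 9.810 m/s².
L = 0.03873 m
0.03873 m × (1 ft / 0.3048 m) = 0.1271 ft

0.127 ft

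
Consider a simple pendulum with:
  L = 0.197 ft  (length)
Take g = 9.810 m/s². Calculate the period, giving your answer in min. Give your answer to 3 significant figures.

T is given directly by: T = 2π√(L/g).
L = 0.197 ft = 0.06005 m; g = 9.810 m/s².
T = 0.4916 s
0.4916 s × (1 min / 60.00 s) = 0.008193 min

0.00819 min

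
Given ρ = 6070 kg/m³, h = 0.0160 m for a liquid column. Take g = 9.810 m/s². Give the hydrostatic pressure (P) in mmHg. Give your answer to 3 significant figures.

7.15 mmHg

P is given directly by: P = ρgh.
ρ = 6070 kg/m³; h = 0.0160 m; g = 9.810 m/s².
P = 952.7 Pa
952.7 Pa × (1 mmHg / 133.3 Pa) = 7.146 mmHg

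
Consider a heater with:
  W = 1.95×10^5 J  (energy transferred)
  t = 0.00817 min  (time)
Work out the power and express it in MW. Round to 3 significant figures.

P is given directly by: P = W/t.
W = 1.95×10^5 J; t = 0.00817 min = 0.4902 s.
P = 3.978×10^5 W
3.978×10^5 W × (1 MW / 1.000×10^6 W) = 0.3978 MW

0.398 MW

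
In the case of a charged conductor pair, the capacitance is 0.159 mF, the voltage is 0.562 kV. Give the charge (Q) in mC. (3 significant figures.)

Solving C = Q/V for Q: Q = CV.
C = 0.159 mF = 1.590×10^-4 F; V = 0.562 kV = 562.0 V.
Q = 0.08936 C
0.08936 C × (1 mC / 0.001000 C) = 89.36 mC

89.4 mC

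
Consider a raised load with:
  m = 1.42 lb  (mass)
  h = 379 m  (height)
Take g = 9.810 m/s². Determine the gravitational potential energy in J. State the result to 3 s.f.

2390 J

Directly: PE = mgh.
m = 1.42 lb = 0.6441 kg; h = 379 m; g = 9.810 m/s².
PE = 2395 J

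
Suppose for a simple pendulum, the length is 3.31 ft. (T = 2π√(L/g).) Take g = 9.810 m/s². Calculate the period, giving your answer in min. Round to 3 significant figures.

0.0336 min

Directly: T = 2π√(L/g).
L = 3.31 ft = 1.009 m; g = 9.810 m/s².
T = 2.015 s
2.015 s × (1 min / 60.00 s) = 0.03358 min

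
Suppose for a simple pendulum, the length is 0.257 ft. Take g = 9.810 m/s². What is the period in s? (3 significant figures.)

0.561 s

Directly: T = 2π√(L/g).
L = 0.257 ft = 0.07833 m; g = 9.810 m/s².
T = 0.5615 s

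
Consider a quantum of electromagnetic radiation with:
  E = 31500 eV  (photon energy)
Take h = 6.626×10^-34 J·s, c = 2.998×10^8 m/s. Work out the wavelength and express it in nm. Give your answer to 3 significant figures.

Rearranging E = h·c/λ for λ: λ = hc/E.
E = 31500 eV = 5.047×10^-15 J; h = 6.626×10^-34 J·s; c = 2.998×10^8 m/s.
λ = 3.936×10^-11 m
3.936×10^-11 m × (1 nm / 1.000×10^-9 m) = 0.03936 nm

0.0394 nm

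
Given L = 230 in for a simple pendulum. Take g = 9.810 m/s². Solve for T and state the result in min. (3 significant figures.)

T is given directly by: T = 2π√(L/g).
L = 230 in = 5.842 m; g = 9.810 m/s².
T = 4.849 s
4.849 s × (1 min / 60.00 s) = 0.08081 min

0.0808 min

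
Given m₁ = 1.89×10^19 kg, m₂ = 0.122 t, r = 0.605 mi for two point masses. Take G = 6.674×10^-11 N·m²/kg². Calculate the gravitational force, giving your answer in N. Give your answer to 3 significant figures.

From Newton's law of gravitation: F = Gm₁m₂/r².
m₁ = 1.89×10^19 kg; m₂ = 0.122 t = 122.0 kg; r = 0.605 mi = 973.7 m; G = 6.674×10^-11 N·m²/kg².
F = 1.623×10^5 N

1.62×10^5 N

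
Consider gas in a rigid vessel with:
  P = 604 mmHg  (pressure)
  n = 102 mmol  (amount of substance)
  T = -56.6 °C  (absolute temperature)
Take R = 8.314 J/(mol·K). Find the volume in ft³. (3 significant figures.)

0.0805 ft³

From the ideal-gas law: V = nRT/P.
P = 604 mmHg = 80526 Pa; n = 102 mmol = 0.1020 mol; T = -56.6 °C = 216.5 K; R = 8.314 J/(mol·K).
V = 0.002280 m³
0.002280 m³ × (1 ft³ / 0.02832 m³) = 0.08054 ft³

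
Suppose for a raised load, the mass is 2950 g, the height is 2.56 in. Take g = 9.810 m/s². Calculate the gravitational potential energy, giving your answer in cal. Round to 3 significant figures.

0.450 cal

PE is given directly by: PE = mgh.
m = 2950 g = 2.950 kg; h = 2.56 in = 0.06502 m; g = 9.810 m/s².
PE = 1.882 J
1.882 J × (1 cal / 4.184 J) = 0.4498 cal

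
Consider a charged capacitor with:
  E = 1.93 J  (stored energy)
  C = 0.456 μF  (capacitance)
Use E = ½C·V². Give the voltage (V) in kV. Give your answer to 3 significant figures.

2.91 kV

Rearranging: V = √(2E/C).
E = 1.93 J; C = 0.456 μF = 4.560×10^-7 F.
V = 2909 V
2909 V × (1 kV / 1000 V) = 2.909 kV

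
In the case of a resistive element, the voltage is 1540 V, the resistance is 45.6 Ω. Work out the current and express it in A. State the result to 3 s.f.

Solving V = I·R for I: I = V/R.
V = 1540 V; R = 45.6 Ω.
I = 33.77 A

33.8 A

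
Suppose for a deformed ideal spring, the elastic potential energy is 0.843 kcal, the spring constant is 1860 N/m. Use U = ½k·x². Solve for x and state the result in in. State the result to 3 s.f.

76.7 in

Rearranging U = ½k·x² for x: x = √(2U/k).
U = 0.843 kcal = 3527 J; k = 1860 N/m.
x = 1.947 m
1.947 m × (1 in / 0.02540 m) = 76.67 in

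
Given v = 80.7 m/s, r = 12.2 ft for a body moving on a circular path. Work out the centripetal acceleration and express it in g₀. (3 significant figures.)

179 g₀

Directly: a = v²/r.
v = 80.7 m/s; r = 12.2 ft = 3.719 m.
a = 1751 m/s²
1751 m/s² × (1 g₀ / 9.807 m/s²) = 178.6 g₀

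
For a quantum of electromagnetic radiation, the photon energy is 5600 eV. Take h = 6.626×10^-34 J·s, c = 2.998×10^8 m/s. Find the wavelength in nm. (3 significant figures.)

0.221 nm

Rearranging: λ = hc/E.
E = 5600 eV = 8.972×10^-16 J; h = 6.626×10^-34 J·s; c = 2.998×10^8 m/s.
λ = 2.214×10^-10 m
2.214×10^-10 m × (1 nm / 1.000×10^-9 m) = 0.2214 nm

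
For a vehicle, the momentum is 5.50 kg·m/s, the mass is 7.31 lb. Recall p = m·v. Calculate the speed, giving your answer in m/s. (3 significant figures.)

Rearranging: v = p/m.
p = 5.50 kg·m/s; m = 7.31 lb = 3.316 kg.
v = 1.659 m/s

1.66 m/s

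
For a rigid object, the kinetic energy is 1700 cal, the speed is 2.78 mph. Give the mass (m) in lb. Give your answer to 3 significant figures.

20300 lb

Solving KE = ½mv² for m: m = 2·KE/v².
KE = 1700 cal = 7113 J; v = 2.78 mph = 1.243 m/s.
m = 9211 kg
9211 kg × (1 lb / 0.4536 kg) = 20306 lb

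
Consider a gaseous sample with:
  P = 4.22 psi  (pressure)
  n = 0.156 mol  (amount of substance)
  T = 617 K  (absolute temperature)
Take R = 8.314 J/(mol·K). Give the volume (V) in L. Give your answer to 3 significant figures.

27.5 L

Rearranging PV = nRT for V: V = nRT/P.
P = 4.22 psi = 29096 Pa; n = 0.156 mol; T = 617 K; R = 8.314 J/(mol·K).
V = 0.02750 m³
0.02750 m³ × (1 L / 0.001000 m³) = 27.50 L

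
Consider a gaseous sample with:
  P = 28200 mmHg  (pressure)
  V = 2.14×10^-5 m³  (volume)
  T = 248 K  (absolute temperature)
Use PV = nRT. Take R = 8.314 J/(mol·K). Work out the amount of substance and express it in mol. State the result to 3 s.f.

0.0390 mol

Solving PV = nRT for n: n = PV/(RT).
P = 28200 mmHg = 3.760×10^6 Pa; V = 2.14×10^-5 m³; T = 248 K; R = 8.314 J/(mol·K).
n = 0.03902 mol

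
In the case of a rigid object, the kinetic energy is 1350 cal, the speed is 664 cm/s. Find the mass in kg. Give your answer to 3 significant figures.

Rearranging: m = 2·KE/v².
KE = 1350 cal = 5648 J; v = 664 cm/s = 6.640 m/s.
m = 256.2 kg

256 kg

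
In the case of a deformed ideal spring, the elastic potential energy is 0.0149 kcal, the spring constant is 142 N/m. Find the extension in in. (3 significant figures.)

36.9 in

Rearranging U = ½k·x² for x: x = √(2U/k).
U = 0.0149 kcal = 62.34 J; k = 142 N/m.
x = 0.9370 m
0.9370 m × (1 in / 0.02540 m) = 36.89 in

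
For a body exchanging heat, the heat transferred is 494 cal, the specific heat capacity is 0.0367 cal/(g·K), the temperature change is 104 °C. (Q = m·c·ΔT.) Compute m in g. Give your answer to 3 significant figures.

129 g

Solving Q = m·c·ΔT for m: m = Q/(c·ΔT).
Q = 494 cal = 2067 J; c = 0.0367 cal/(g·K) = 153.6 J/(kg·K); ΔT = 104 °C = 104.0 K.
m = 0.1294 kg
0.1294 kg × (1 g / 0.001000 kg) = 129.4 g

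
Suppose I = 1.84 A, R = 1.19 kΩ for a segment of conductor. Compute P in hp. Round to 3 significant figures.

5.40 hp

P is given directly by: P = I²R.
I = 1.84 A; R = 1.19 kΩ = 1190 Ω.
P = 4029 W
4029 W × (1 hp / 745.7 W) = 5.403 hp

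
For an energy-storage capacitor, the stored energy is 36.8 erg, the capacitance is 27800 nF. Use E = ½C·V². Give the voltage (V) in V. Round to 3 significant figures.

0.515 V

Solving E = ½C·V² for V: V = √(2E/C).
E = 36.8 erg = 3.680×10^-6 J; C = 27800 nF = 2.780×10^-5 F.
V = 0.5145 V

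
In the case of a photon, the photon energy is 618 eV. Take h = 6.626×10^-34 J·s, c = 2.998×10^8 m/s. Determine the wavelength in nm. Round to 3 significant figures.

Solving E = h·c/λ for λ: λ = hc/E.
E = 618 eV = 9.901×10^-17 J; h = 6.626×10^-34 J·s; c = 2.998×10^8 m/s.
λ = 2.006×10^-9 m
2.006×10^-9 m × (1 nm / 1.000×10^-9 m) = 2.006 nm

2.01 nm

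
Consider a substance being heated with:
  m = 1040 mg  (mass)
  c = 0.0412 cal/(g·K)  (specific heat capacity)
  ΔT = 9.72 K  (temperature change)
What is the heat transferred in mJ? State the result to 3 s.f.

1740 mJ

Directly: Q = mcΔT.
m = 1040 mg = 0.001040 kg; c = 0.0412 cal/(g·K) = 172.4 J/(kg·K); ΔT = 9.72 K.
Q = 1.743 J
1.743 J × (1 mJ / 0.001000 J) = 1743 mJ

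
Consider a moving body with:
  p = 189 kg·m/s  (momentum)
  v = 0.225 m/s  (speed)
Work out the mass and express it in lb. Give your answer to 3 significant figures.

1850 lb

Rearranging p = m·v for m: m = p/v.
p = 189 kg·m/s; v = 0.225 m/s.
m = 840.0 kg
840.0 kg × (1 lb / 0.4536 kg) = 1852 lb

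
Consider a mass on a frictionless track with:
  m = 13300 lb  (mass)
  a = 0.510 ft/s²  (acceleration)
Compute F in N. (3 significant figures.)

938 N

From Newton's second law: F = m·a.
m = 13300 lb = 6033 kg; a = 0.510 ft/s² = 0.1554 m/s².
F = 937.8 N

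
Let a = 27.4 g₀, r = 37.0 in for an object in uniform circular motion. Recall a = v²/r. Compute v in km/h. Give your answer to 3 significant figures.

57.2 km/h

Rearranging a = v²/r for v: v = √(a·r).
a = 27.4 g₀ = 268.7 m/s²; r = 37.0 in = 0.9398 m.
v = 15.89 m/s
15.89 m/s × (1 km/h / 0.2778 m/s) = 57.21 km/h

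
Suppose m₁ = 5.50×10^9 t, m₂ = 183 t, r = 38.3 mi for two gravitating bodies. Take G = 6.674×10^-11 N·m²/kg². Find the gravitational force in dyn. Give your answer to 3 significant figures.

From Newton's law of gravitation: F = Gm₁m₂/r².
m₁ = 5.50×10^9 t = 5.500×10^12 kg; m₂ = 183 t = 1.830×10^5 kg; r = 38.3 mi = 61638 m; G = 6.674×10^-11 N·m²/kg².
F = 0.01768 N
0.01768 N × (1 dyn / 1.000×10^-5 N) = 1768 dyn

1770 dyn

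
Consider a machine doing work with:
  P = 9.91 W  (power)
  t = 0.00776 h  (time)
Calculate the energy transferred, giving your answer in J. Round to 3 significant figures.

277 J

Rearranging: W = P·t.
P = 9.91 W; t = 0.00776 h = 27.94 s.
W = 276.8 J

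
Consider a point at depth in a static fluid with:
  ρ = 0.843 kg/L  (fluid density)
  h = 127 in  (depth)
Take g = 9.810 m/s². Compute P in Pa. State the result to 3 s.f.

P is given directly by: P = ρgh.
ρ = 0.843 kg/L = 843.0 kg/m³; h = 127 in = 3.226 m; g = 9.810 m/s².
P = 26677 Pa

26700 Pa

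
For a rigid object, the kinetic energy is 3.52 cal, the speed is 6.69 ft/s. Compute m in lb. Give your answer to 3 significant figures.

Rearranging: m = 2·KE/v².
KE = 3.52 cal = 14.73 J; v = 6.69 ft/s = 2.039 m/s.
m = 7.084 kg
7.084 kg × (1 lb / 0.4536 kg) = 15.62 lb

15.6 lb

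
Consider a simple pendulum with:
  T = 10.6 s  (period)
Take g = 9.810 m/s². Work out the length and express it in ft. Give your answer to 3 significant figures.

91.6 ft

Rearranging T = 2π√(L/g) for L: L = g·(T/2π)².
T = 10.6 s; g = 9.810 m/s².
L = 27.92 m
27.92 m × (1 ft / 0.3048 m) = 91.60 ft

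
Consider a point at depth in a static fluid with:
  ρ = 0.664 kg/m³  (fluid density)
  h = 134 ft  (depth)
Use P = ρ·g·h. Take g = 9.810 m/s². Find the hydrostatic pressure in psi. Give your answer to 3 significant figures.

Directly: P = ρgh.
ρ = 0.664 kg/m³; h = 134 ft = 40.84 m; g = 9.810 m/s².
P = 266.0 Pa
266.0 Pa × (1 psi / 6895 Pa) = 0.03859 psi

0.0386 psi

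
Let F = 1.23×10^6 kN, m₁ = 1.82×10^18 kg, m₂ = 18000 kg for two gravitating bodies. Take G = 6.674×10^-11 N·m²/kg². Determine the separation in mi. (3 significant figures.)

0.0262 mi

Rearranging F = G·m₁·m₂/r² for r: r = √(G·m₁m₂/F).
F = 1.23×10^6 kN = 1.230×10^9 N; m₁ = 1.82×10^18 kg; m₂ = 18000 kg; G = 6.674×10^-11 N·m²/kg².
r = 42.16 m
42.16 m × (1 mi / 1609 m) = 0.02620 mi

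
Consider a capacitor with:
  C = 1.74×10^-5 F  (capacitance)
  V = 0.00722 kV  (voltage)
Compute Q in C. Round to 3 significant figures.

1.26×10^-4 C

Rearranging C = Q/V for Q: Q = CV.
C = 1.74×10^-5 F; V = 0.00722 kV = 7.220 V.
Q = 1.256×10^-4 C  (the unit combination reduces to A·s = C)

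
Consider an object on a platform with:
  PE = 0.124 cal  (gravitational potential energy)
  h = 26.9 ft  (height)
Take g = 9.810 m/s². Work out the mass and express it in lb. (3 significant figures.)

0.0142 lb

Solving PE = m·g·h for m: m = PE/(g·h).
PE = 0.124 cal = 0.5188 J; h = 26.9 ft = 8.199 m; g = 9.810 m/s².
m = 0.006450 kg
0.006450 kg × (1 lb / 0.4536 kg) = 0.01422 lb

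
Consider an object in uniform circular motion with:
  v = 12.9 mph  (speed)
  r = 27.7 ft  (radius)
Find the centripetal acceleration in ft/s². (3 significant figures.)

a is given directly by: a = v²/r.
v = 12.9 mph = 5.767 m/s; r = 27.7 ft = 8.443 m.
a = 3.939 m/s²
3.939 m/s² × (1 ft/s² / 0.3048 m/s²) = 12.92 ft/s²

12.9 ft/s²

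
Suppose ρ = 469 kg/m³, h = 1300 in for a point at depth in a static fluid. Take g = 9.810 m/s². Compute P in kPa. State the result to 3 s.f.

Directly: P = ρgh.
ρ = 469 kg/m³; h = 1300 in = 33.02 m; g = 9.810 m/s².
P = 1.519×10^5 Pa
1.519×10^5 Pa × (1 kPa / 1000 Pa) = 151.9 kPa

152 kPa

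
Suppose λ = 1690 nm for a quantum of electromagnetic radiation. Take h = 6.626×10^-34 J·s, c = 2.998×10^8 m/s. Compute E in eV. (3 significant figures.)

0.734 eV

Directly: E = hc/λ.
λ = 1690 nm = 1.690×10^-6 m; h = 6.626×10^-34 J·s; c = 2.998×10^8 m/s.
E = 1.175×10^-19 J
1.175×10^-19 J × (1 eV / 1.602×10^-19 J) = 0.7336 eV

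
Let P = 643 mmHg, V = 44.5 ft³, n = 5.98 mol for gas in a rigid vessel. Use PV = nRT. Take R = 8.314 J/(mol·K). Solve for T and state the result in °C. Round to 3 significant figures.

From the ideal-gas law: T = PV/(nR).
P = 643 mmHg = 85726 Pa; V = 44.5 ft³ = 1.260 m³; n = 5.98 mol; R = 8.314 J/(mol·K).
T = 2173 K
2173 K − 273.15 = 1900 °C

1900 °C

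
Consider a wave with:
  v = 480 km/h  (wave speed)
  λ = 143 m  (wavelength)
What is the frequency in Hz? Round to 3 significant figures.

0.932 Hz

Solving v = f·λ for f: f = v/λ.
v = 480 km/h = 133.3 m/s; λ = 143 m.
f = 0.9324 Hz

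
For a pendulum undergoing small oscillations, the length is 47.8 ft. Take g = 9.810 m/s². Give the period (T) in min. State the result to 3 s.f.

Directly: T = 2π√(L/g).
L = 47.8 ft = 14.57 m; g = 9.810 m/s².
T = 7.657 s
7.657 s × (1 min / 60.00 s) = 0.1276 min

0.128 min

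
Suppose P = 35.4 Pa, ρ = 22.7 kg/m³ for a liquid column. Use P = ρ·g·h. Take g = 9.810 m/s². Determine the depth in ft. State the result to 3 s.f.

0.522 ft

Rearranging: h = P/(ρ·g).
P = 35.4 Pa; ρ = 22.7 kg/m³; g = 9.810 m/s².
h = 0.1590 m
0.1590 m × (1 ft / 0.3048 m) = 0.5215 ft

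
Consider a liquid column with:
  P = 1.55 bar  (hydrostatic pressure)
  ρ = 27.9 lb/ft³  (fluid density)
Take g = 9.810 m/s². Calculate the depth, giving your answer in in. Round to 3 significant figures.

1390 in

Solving P = ρ·g·h for h: h = P/(ρ·g).
P = 1.55 bar = 1.550×10^5 Pa; ρ = 27.9 lb/ft³ = 446.9 kg/m³; g = 9.810 m/s².
h = 35.35 m
35.35 m × (1 in / 0.02540 m) = 1392 in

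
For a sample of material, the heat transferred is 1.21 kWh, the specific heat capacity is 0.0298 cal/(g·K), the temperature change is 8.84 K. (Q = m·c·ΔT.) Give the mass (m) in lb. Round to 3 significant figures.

Rearranging Q = m·c·ΔT for m: m = Q/(c·ΔT).
Q = 1.21 kWh = 4.356×10^6 J; c = 0.0298 cal/(g·K) = 124.7 J/(kg·K); ΔT = 8.84 K.
m = 3952 kg
3952 kg × (1 lb / 0.4536 kg) = 8713 lb

8710 lb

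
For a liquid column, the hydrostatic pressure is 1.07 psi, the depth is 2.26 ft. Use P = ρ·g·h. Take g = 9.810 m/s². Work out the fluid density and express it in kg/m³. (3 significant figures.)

Rearranging P = ρ·g·h for ρ: ρ = P/(g·h).
P = 1.07 psi = 7377 Pa; h = 2.26 ft = 0.6888 m; g = 9.810 m/s².
ρ = 1092 kg/m³

1090 kg/m³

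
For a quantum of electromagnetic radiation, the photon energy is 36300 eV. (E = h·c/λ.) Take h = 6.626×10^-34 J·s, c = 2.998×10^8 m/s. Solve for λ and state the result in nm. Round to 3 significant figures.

Rearranging E = h·c/λ for λ: λ = hc/E.
E = 36300 eV = 5.816×10^-15 J; h = 6.626×10^-34 J·s; c = 2.998×10^8 m/s.
λ = 3.416×10^-11 m
3.416×10^-11 m × (1 nm / 1.000×10^-9 m) = 0.03416 nm

0.0342 nm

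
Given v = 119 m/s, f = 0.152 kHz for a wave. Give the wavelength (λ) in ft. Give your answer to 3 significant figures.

2.57 ft

Solving v = f·λ for λ: λ = v/f.
v = 119 m/s; f = 0.152 kHz = 152.0 Hz.
λ = 0.7829 m
0.7829 m × (1 ft / 0.3048 m) = 2.569 ft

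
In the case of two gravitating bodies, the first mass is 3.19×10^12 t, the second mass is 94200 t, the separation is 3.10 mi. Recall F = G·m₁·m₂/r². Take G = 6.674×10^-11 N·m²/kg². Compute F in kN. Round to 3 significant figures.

806 kN

F is given directly by: F = Gm₁m₂/r².
m₁ = 3.19×10^12 t = 3.190×10^15 kg; m₂ = 94200 t = 9.420×10^7 kg; r = 3.10 mi = 4989 m; G = 6.674×10^-11 N·m²/kg².
F = 8.058×10^5 N  (the unit combination reduces to kg·m/s² = N)
8.058×10^5 N × (1 kN / 1000 N) = 805.8 kN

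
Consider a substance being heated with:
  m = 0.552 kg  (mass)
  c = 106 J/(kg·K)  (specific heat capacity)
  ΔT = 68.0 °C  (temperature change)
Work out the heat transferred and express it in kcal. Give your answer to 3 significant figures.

0.951 kcal

Directly: Q = mcΔT.
m = 0.552 kg; c = 106 J/(kg·K); ΔT = 68.0 °C = 68.00 K.
Q = 3979 J
3979 J × (1 kcal / 4184 J) = 0.9510 kcal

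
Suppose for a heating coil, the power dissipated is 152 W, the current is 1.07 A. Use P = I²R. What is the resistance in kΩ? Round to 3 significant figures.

Solving P = I²R for R: R = P/I².
P = 152 W; I = 1.07 A.
R = 132.8 Ω
132.8 Ω × (1 kΩ / 1000 Ω) = 0.1328 kΩ

0.133 kΩ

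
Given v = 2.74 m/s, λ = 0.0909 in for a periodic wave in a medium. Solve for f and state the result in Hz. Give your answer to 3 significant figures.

1190 Hz

Rearranging v = f·λ for f: f = v/λ.
v = 2.74 m/s; λ = 0.0909 in = 0.002309 m.
f = 1187 Hz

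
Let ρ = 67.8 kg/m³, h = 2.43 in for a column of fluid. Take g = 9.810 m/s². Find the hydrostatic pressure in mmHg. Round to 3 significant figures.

Directly: P = ρgh.
ρ = 67.8 kg/m³; h = 2.43 in = 0.06172 m; g = 9.810 m/s².
P = 41.05 Pa  (the unit combination reduces to kg/(m·s²) = Pa)
41.05 Pa × (1 mmHg / 133.3 Pa) = 0.3079 mmHg

0.308 mmHg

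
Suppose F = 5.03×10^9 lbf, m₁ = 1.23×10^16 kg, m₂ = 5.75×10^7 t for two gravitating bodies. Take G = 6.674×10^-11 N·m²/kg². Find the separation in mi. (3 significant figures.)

Solving F = G·m₁·m₂/r² for r: r = √(G·m₁m₂/F).
F = 5.03×10^9 lbf = 2.237×10^10 N; m₁ = 1.23×10^16 kg; m₂ = 5.75×10^7 t = 5.750×10^10 kg; G = 6.674×10^-11 N·m²/kg².
r = 1452 m
1452 m × (1 mi / 1609 m) = 0.9025 mi

0.903 mi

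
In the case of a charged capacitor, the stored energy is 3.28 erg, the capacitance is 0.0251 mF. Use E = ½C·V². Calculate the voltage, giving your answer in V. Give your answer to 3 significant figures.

Solving E = ½C·V² for V: V = √(2E/C).
E = 3.28 erg = 3.280×10^-7 J; C = 0.0251 mF = 2.510×10^-5 F.
V = 0.1617 V

0.162 V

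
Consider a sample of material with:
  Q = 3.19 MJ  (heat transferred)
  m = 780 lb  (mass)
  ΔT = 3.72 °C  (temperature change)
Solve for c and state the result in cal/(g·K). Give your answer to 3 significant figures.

Solving Q = m·c·ΔT for c: c = Q/(m·ΔT).
Q = 3.19 MJ = 3.190×10^6 J; m = 780 lb = 353.8 kg; ΔT = 3.72 °C = 3.720 K.
c = 2424 J/(kg·K)
2424 J/(kg·K) × (1 cal/(g·K) / 4184 J/(kg·K)) = 0.5793 cal/(g·K)

0.579 cal/(g·K)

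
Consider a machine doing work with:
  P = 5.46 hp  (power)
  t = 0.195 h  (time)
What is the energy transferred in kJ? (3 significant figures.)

2860 kJ

Rearranging P = W/t for W: W = P·t.
P = 5.46 hp = 4072 W; t = 0.195 h = 702.0 s.
W = 2.858×10^6 J
2.858×10^6 J × (1 kJ / 1000 J) = 2858 kJ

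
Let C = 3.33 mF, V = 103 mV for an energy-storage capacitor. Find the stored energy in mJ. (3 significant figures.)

E is given directly by: E = ½CV².
C = 3.33 mF = 0.003330 F; V = 103 mV = 0.1030 V.
E = 1.766×10^-5 J
1.766×10^-5 J × (1 mJ / 0.001000 J) = 0.01766 mJ

0.0177 mJ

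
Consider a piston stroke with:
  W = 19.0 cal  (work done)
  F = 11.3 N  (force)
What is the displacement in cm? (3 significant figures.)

Rearranging W = F·d for d: d = W/F.
W = 19.0 cal = 79.50 J; F = 11.3 N.
d = 7.035 m
7.035 m × (1 cm / 0.01000 m) = 703.5 cm

704 cm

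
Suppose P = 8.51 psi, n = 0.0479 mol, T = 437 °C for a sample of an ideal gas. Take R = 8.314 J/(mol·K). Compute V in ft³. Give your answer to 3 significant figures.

Rearranging: V = nRT/P.
P = 8.51 psi = 58674 Pa; n = 0.0479 mol; T = 437 °C = 710.1 K; R = 8.314 J/(mol·K).
V = 0.004820 m³
0.004820 m³ × (1 ft³ / 0.02832 m³) = 0.1702 ft³

0.170 ft³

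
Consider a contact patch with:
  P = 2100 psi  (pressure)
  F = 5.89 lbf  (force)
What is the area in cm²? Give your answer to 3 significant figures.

Solving P = F/A for A: A = F/P.
P = 2100 psi = 1.448×10^7 Pa; F = 5.89 lbf = 26.20 N.
A = 1.810×10^-6 m²
1.810×10^-6 m² × (1 cm² / 1.000×10^-4 m²) = 0.01810 cm²

0.0181 cm²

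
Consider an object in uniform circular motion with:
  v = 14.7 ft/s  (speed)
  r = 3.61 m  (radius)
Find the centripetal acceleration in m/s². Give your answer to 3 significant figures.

5.56 m/s²

Directly: a = v²/r.
v = 14.7 ft/s = 4.481 m/s; r = 3.61 m.
a = 5.561 m/s²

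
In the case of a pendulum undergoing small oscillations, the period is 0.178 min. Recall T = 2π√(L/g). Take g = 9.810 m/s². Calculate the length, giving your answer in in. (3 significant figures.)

1120 in

Rearranging: L = g·(T/2π)².
T = 0.178 min = 10.68 s; g = 9.810 m/s².
L = 28.34 m
28.34 m × (1 in / 0.02540 m) = 1116 in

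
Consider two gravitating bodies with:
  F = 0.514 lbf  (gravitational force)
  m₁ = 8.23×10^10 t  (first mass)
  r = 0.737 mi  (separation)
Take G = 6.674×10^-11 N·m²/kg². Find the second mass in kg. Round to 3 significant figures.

586 kg

Rearranging F = G·m₁·m₂/r² for m₂: m₂ = F·r²/(G·m₁).
F = 0.514 lbf = 2.286 N; m₁ = 8.23×10^10 t = 8.230×10^13 kg; r = 0.737 mi = 1186 m; G = 6.674×10^-11 N·m²/kg².
m₂ = 585.6 kg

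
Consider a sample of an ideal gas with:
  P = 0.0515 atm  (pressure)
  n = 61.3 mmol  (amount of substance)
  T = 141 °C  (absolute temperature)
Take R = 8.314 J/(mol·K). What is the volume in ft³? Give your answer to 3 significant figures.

1.43 ft³

From the ideal-gas law: V = nRT/P.
P = 0.0515 atm = 5218 Pa; n = 61.3 mmol = 0.06130 mol; T = 141 °C = 414.1 K; R = 8.314 J/(mol·K).
V = 0.04045 m³
0.04045 m³ × (1 ft³ / 0.02832 m³) = 1.428 ft³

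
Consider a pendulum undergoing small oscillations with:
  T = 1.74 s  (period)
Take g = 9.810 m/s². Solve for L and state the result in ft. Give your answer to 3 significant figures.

2.47 ft

Rearranging T = 2π√(L/g) for L: L = g·(T/2π)².
T = 1.74 s; g = 9.810 m/s².
L = 0.7523 m
0.7523 m × (1 ft / 0.3048 m) = 2.468 ft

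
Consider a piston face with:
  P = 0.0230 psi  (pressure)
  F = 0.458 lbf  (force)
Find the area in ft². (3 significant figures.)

0.138 ft²

Rearranging: A = F/P.
P = 0.0230 psi = 158.6 Pa; F = 0.458 lbf = 2.037 N.
A = 0.01285 m²
0.01285 m² × (1 ft² / 0.09290 m²) = 0.1383 ft²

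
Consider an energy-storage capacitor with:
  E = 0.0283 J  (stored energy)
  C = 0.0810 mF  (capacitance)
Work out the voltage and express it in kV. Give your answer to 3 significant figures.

0.0264 kV

Solving E = ½C·V² for V: V = √(2E/C).
E = 0.0283 J; C = 0.0810 mF = 8.100×10^-5 F.
V = 26.43 V
26.43 V × (1 kV / 1000 V) = 0.02643 kV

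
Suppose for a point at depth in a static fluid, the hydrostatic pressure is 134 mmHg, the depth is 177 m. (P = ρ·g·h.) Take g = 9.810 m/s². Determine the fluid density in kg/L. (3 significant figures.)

0.0103 kg/L

Rearranging P = ρ·g·h for ρ: ρ = P/(g·h).
P = 134 mmHg = 17865 Pa; h = 177 m; g = 9.810 m/s².
ρ = 10.29 kg/m³
10.29 kg/m³ × (1 kg/L / 1000 kg/m³) = 0.01029 kg/L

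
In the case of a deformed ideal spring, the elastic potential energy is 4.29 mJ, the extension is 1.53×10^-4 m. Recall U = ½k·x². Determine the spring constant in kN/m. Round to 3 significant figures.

Rearranging U = ½k·x² for k: k = 2U/x².
U = 4.29 mJ = 0.004290 J; x = 1.53×10^-4 m.
k = 3.665×10^5 N/m
3.665×10^5 N/m × (1 kN/m / 1000 N/m) = 366.5 kN/m

367 kN/m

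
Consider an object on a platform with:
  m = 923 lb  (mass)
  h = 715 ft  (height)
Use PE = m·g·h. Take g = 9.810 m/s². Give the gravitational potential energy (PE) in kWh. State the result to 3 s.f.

PE is given directly by: PE = mgh.
m = 923 lb = 418.7 kg; h = 715 ft = 217.9 m; g = 9.810 m/s².
PE = 8.951×10^5 J
8.951×10^5 J × (1 kWh / 3.600×10^6 J) = 0.2486 kWh

0.249 kWh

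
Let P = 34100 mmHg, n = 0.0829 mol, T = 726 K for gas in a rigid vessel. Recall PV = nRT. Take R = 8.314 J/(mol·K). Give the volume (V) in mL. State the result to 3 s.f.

110 mL

Rearranging: V = nRT/P.
P = 34100 mmHg = 4.546×10^6 Pa; n = 0.0829 mol; T = 726 K; R = 8.314 J/(mol·K).
V = 1.101×10^-4 m³
1.101×10^-4 m³ × (1 mL / 1.000×10^-6 m³) = 110.1 mL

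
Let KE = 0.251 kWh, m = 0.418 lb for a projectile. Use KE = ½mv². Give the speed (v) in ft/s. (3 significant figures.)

Solving KE = ½mv² for v: v = √(2·KE/m).
KE = 0.251 kWh = 9.036×10^5 J; m = 0.418 lb = 0.1896 kg.
v = 3087 m/s
3087 m/s × (1 ft/s / 0.3048 m/s) = 10129 ft/s

10100 ft/s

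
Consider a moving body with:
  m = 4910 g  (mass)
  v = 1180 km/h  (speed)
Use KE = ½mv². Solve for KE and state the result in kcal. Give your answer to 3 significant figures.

Directly: KE = ½mv².
m = 4910 g = 4.910 kg; v = 1180 km/h = 327.8 m/s.
KE = 2.638×10^5 J
2.638×10^5 J × (1 kcal / 4184 J) = 63.04 kcal

63.0 kcal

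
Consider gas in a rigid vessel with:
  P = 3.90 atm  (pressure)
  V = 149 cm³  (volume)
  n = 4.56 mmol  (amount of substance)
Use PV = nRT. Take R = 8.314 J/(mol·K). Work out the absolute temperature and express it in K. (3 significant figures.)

1550 K

From the ideal-gas law: T = PV/(nR).
P = 3.90 atm = 3.952×10^5 Pa; V = 149 cm³ = 1.490×10^-4 m³; n = 4.56 mmol = 0.004560 mol; R = 8.314 J/(mol·K).
T = 1553 K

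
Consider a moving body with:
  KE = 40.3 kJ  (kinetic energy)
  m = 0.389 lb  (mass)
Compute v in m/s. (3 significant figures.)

Rearranging: v = √(2·KE/m).
KE = 40.3 kJ = 40300 J; m = 0.389 lb = 0.1764 kg.
v = 675.9 m/s

676 m/s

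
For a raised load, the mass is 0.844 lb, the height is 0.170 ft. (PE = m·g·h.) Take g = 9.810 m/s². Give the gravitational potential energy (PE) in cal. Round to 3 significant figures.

PE is given directly by: PE = mgh.
m = 0.844 lb = 0.3828 kg; h = 0.170 ft = 0.05182 m; g = 9.810 m/s².
PE = 0.1946 J  (the unit combination reduces to kg·m²/s² = J)
0.1946 J × (1 cal / 4.184 J) = 0.04651 cal

0.0465 cal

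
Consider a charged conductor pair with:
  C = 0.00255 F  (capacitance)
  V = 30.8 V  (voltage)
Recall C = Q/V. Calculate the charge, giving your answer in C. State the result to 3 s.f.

0.0785 C

Solving C = Q/V for Q: Q = CV.
C = 0.00255 F; V = 30.8 V.
Q = 0.07854 C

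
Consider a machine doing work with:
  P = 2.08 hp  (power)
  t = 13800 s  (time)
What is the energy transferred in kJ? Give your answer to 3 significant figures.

21400 kJ

Rearranging: W = P·t.
P = 2.08 hp = 1551 W; t = 13800 s.
W = 2.140×10^7 J
2.140×10^7 J × (1 kJ / 1000 J) = 21405 kJ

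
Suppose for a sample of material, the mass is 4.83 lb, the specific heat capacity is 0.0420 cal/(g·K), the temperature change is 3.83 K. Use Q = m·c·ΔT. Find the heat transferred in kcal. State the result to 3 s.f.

0.352 kcal

Directly: Q = mcΔT.
m = 4.83 lb = 2.191 kg; c = 0.0420 cal/(g·K) = 175.7 J/(kg·K); ΔT = 3.83 K.
Q = 1475 J
1475 J × (1 kcal / 4184 J) = 0.3524 kcal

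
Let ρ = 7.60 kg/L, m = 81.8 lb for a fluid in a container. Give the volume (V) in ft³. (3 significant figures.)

Rearranging: V = m/ρ.
ρ = 7.60 kg/L = 7600 kg/m³; m = 81.8 lb = 37.10 kg.
V = 0.004882 m³
0.004882 m³ × (1 ft³ / 0.02832 m³) = 0.1724 ft³

0.172 ft³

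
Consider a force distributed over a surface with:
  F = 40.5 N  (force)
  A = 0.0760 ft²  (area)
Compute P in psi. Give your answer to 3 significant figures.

Directly: P = F/A.
F = 40.5 N; A = 0.0760 ft² = 0.007061 m².
P = 5736 Pa  (the unit combination reduces to kg/(m·s²) = Pa)
5736 Pa × (1 psi / 6895 Pa) = 0.8319 psi

0.832 psi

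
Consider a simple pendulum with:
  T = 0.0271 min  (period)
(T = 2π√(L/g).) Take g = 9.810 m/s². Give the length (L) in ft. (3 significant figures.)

Solving T = 2π√(L/g) for L: L = g·(T/2π)².
T = 0.0271 min = 1.626 s; g = 9.810 m/s².
L = 0.6570 m
0.6570 m × (1 ft / 0.3048 m) = 2.155 ft

2.16 ft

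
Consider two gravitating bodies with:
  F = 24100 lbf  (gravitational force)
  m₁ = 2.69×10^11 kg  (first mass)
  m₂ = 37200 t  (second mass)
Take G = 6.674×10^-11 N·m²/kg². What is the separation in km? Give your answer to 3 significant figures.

0.0789 km

From Newton's law of gravitation: r = √(G·m₁m₂/F).
F = 24100 lbf = 1.072×10^5 N; m₁ = 2.69×10^11 kg; m₂ = 37200 t = 3.720×10^7 kg; G = 6.674×10^-11 N·m²/kg².
r = 78.93 m
78.93 m × (1 km / 1000 m) = 0.07893 km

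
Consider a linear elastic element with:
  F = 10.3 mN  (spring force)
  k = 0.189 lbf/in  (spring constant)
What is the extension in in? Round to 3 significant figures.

0.0123 in

From Hooke's law: x = F/k.
F = 10.3 mN = 0.01030 N; k = 0.189 lbf/in = 33.10 N/m.
x = 3.112×10^-4 m
3.112×10^-4 m × (1 in / 0.02540 m) = 0.01225 in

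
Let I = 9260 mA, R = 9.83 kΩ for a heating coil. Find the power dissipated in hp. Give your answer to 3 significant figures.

P is given directly by: P = I²R.
I = 9260 mA = 9.260 A; R = 9.83 kΩ = 9830 Ω.
P = 8.429×10^5 W
8.429×10^5 W × (1 hp / 745.7 W) = 1130 hp

1130 hp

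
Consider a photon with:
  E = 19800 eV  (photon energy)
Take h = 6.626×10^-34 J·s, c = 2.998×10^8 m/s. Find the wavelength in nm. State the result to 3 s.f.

Solving E = h·c/λ for λ: λ = hc/E.
E = 19800 eV = 3.172×10^-15 J; h = 6.626×10^-34 J·s; c = 2.998×10^8 m/s.
λ = 6.262×10^-11 m
6.262×10^-11 m × (1 nm / 1.000×10^-9 m) = 0.06262 nm

0.0626 nm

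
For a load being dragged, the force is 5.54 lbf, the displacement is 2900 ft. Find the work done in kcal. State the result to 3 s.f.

Directly: W = F·d.
F = 5.54 lbf = 24.64 N; d = 2900 ft = 883.9 m.
W = 21783 J
21783 J × (1 kcal / 4184 J) = 5.206 kcal

5.21 kcal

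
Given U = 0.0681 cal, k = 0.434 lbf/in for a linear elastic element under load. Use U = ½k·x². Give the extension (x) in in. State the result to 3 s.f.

3.41 in

Rearranging: x = √(2U/k).
U = 0.0681 cal = 0.2849 J; k = 0.434 lbf/in = 76.01 N/m.
x = 0.08659 m
0.08659 m × (1 in / 0.02540 m) = 3.409 in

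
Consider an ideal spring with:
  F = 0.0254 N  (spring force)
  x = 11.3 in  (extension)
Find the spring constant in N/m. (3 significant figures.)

0.0885 N/m

From Hooke's law: k = F/x.
F = 0.0254 N; x = 11.3 in = 0.2870 m.
k = 0.08850 N/m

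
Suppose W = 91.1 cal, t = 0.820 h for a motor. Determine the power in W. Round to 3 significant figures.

0.129 W

Directly: P = W/t.
W = 91.1 cal = 381.2 J; t = 0.820 h = 2952 s.
P = 0.1291 W  (the unit combination reduces to kg·m²/s³ = W)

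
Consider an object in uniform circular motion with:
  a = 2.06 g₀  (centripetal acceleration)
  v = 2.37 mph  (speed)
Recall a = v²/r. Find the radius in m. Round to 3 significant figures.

Rearranging a = v²/r for r: r = v²/a.
a = 2.06 g₀ = 20.20 m/s²; v = 2.37 mph = 1.059 m/s.
r = 0.05557 m

0.0556 m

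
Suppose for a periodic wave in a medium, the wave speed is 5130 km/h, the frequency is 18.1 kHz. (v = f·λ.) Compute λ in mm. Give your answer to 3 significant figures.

Solving v = f·λ for λ: λ = v/f.
v = 5130 km/h = 1425 m/s; f = 18.1 kHz = 18100 Hz.
λ = 0.07873 m
0.07873 m × (1 mm / 0.001000 m) = 78.73 mm

78.7 mm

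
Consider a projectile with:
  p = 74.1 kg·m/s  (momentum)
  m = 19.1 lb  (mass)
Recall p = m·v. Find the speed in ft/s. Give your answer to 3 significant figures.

28.1 ft/s

Rearranging p = m·v for v: v = p/m.
p = 74.1 kg·m/s; m = 19.1 lb = 8.664 kg.
v = 8.553 m/s
8.553 m/s × (1 ft/s / 0.3048 m/s) = 28.06 ft/s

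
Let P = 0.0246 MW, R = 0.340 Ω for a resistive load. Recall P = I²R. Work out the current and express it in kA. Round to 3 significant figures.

Rearranging P = I²R for I: I = √(P/R).
P = 0.0246 MW = 24600 W; R = 0.340 Ω.
I = 269.0 A
269.0 A × (1 kA / 1000 A) = 0.2690 kA

0.269 kA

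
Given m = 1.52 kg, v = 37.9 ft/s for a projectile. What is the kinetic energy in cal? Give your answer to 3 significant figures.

Directly: KE = ½mv².
m = 1.52 kg; v = 37.9 ft/s = 11.55 m/s.
KE = 101.4 J
101.4 J × (1 cal / 4.184 J) = 24.24 cal

24.2 cal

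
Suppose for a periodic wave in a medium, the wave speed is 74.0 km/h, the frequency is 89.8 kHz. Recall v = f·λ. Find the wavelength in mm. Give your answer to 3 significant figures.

0.229 mm

Rearranging v = f·λ for λ: λ = v/f.
v = 74.0 km/h = 20.56 m/s; f = 89.8 kHz = 89800 Hz.
λ = 2.289×10^-4 m
2.289×10^-4 m × (1 mm / 0.001000 m) = 0.2289 mm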